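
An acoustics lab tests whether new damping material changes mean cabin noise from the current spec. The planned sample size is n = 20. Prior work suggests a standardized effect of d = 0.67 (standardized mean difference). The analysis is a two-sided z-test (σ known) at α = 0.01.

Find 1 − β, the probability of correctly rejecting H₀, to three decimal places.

Noncentrality parameter: δ = d·√n = 0.67 × √20 = 2.9963
Two-sided α = 0.01 → critical value z_{0.005} = 2.576.
Power = Φ(δ − 2.576) + Φ(−δ − 2.576) = Φ(0.421) + Φ(-5.572) = 0.6629 + 0.0000 = 0.6629.

Power ≈ 0.663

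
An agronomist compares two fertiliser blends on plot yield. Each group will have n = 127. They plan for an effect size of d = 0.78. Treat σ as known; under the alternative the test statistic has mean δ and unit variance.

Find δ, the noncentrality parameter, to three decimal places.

The noncentrality parameter scales effect size by the design's sample-size factor: δ = d·√(n/2) = 0.78 × √(127/2) = 6.2156

δ ≈ 6.216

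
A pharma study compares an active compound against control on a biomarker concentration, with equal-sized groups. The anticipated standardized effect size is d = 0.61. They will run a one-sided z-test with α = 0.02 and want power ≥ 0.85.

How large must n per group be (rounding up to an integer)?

For power 0.85 need Φ(δ − z_{0.02}) = 0.85, so δ = z_{0.02} + z_{0.15} = 2.054 + 1.036 = 3.090.
δ = d·√(n/2) ⇒ n = 2(δ/d)² = 2 × (3.090 / 0.61)² = 51.33.
Round up to the next whole unit.

n = 52 per group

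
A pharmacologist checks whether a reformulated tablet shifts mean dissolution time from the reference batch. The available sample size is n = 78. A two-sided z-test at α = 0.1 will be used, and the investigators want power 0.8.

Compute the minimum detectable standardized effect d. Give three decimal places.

Need Φ(δ − 1.645) = 0.8, so δ = 1.645 + 0.842 = 2.486.
(The second rejection-region term Φ(−δ − z_{α/2}) is negligible and dropped.)
δ = d·√n ⇒ d = δ/√n = 2.486/√78 = 0.2815.

d ≈ 0.282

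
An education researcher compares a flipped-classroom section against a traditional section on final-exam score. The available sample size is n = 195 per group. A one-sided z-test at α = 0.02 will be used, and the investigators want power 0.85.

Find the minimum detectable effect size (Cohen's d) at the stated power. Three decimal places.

d ≈ 0.313

Required noncentrality: δ = z_{0.02} + z_{0.15} = 2.054 + 1.036 = 3.090.
δ = d·√(n/2) ⇒ d = δ/√(n/2) = 3.090/√(195/2) = 0.3130.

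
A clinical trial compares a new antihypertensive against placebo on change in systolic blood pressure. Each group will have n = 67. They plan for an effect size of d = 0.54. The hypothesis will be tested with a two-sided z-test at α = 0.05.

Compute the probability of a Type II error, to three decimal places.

Noncentrality parameter: δ = d·√(n/2) = 0.54 × √(67/2) = 3.1255
Critical value for a two-sided test at α = 0.05: z_{α/2} = 1.960.
Power = Φ(δ − 1.960) + Φ(−δ − 1.960) = Φ(1.166) + Φ(-5.085) = 0.8781 + 0.0000 = 0.8781.
Type II error: β = 1 − power = 1 − 0.8781 = 0.1219.

β ≈ 0.122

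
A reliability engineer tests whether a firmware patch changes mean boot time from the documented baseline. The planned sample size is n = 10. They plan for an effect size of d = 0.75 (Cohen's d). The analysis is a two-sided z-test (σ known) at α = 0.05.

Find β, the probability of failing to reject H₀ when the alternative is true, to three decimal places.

β ≈ 0.340

Noncentrality parameter: λ = d·√n = 0.75 × √10 = 2.3717
Critical value for a two-sided test at α = 0.05: z_{α/2} = 1.960.
Power = Φ(λ − 1.960) + Φ(−λ − 1.960) = Φ(0.412) + Φ(-4.332) = 0.6597 + 0.0000 = 0.6597.
Type II error: β = 1 − power = 1 − 0.6597 = 0.3403.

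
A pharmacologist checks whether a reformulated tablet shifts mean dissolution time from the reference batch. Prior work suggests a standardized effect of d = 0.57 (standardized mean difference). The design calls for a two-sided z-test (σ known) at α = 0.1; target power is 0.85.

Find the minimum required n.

n = 23

Set Φ(δ − 1.645) = 0.85; then δ − 1.645 = Φ⁻¹(0.85) = 1.036, giving δ = 2.681.
(The Φ(−δ − z_{α/2}) term is vanishingly small for δ > 0 and is dropped in the standard sample-size formula.)
δ = d·√n ⇒ n = (δ/d)² = (2.681 / 0.57)² = 22.13.
Rounding up, n = 23.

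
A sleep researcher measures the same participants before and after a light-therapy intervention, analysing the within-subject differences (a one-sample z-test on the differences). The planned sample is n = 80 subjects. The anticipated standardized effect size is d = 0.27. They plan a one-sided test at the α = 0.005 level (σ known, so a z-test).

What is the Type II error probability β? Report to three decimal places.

β ≈ 0.564

Noncentrality parameter: δ = d·√n = 0.27 × √80 = 2.4150
Critical value for a one-sided test at α = 0.005: z_α = 2.576.
Power = Φ(δ − 2.576) = Φ(-0.161) = 0.4361.
Type II error: β = 1 − power = 1 − 0.4361 = 0.5639.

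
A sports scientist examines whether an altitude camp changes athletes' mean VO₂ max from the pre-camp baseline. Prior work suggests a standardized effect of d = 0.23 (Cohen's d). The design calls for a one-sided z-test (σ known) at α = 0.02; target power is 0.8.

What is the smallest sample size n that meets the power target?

n = 159

For power 0.8 need Φ(δ − z_{0.02}) = 0.8, so δ = z_{0.02} + z_{0.20} = 2.054 + 0.842 = 2.895.
δ = d·√n ⇒ n = (δ/d)² = (2.895 / 0.23)² = 158.47.
Round up to the next whole unit.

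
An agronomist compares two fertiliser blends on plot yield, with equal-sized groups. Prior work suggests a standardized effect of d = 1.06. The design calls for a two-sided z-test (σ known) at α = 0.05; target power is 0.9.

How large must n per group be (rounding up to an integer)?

Set Φ(δ − 1.960) = 0.9; then δ − 1.960 = Φ⁻¹(0.9) = 1.282, giving δ = 3.242.
(The Φ(−δ − z_{α/2}) term is vanishingly small for δ > 0 and is dropped in the standard sample-size formula.)
δ = d·√(n/2) ⇒ n = 2(δ/d)² = 2 × (3.242 / 1.06)² = 18.70.
Rounding up, n = 19 per group.

n = 19 per group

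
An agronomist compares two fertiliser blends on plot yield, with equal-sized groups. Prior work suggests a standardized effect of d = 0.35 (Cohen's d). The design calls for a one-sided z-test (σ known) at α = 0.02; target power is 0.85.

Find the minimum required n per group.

For power 0.85 need Φ(δ − z_{0.02}) = 0.85, so δ = z_{0.02} + z_{0.15} = 2.054 + 1.036 = 3.090.
δ = d·√(n/2) ⇒ n = 2(δ/d)² = 2 × (3.090 / 0.35)² = 155.91.
Round up to the next whole unit.

n = 156 per group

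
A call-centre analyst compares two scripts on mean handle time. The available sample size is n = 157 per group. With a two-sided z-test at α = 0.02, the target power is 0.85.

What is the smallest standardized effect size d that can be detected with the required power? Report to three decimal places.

Need Φ(δ − 2.326) = 0.85, so δ = 2.326 + 1.036 = 3.363.
(Lower-tail contribution to power is negligible for δ > 0.)
δ = d·√(n/2) ⇒ d = δ/√(n/2) = 3.363/√(157/2) = 0.3795.

d ≈ 0.380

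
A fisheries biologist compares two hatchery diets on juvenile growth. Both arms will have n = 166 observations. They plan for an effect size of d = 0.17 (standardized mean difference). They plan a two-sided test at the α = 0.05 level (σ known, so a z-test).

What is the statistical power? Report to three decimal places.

Power ≈ 0.341

Noncentrality parameter: δ = d·√(n/2) = 0.17 × √(166/2) = 1.5488
Two-sided α = 0.05 → critical value z_{0.025} = 1.960.
Power = Φ(δ − 1.960) + Φ(−δ − 1.960) = Φ(-0.411) + Φ(-3.509) = 0.3405 + 0.0002 = 0.3407.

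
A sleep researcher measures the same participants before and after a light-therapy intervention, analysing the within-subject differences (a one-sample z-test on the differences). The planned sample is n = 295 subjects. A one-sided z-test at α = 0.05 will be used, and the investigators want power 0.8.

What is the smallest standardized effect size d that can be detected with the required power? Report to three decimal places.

Need Φ(δ − 1.645) = 0.8, so δ = 1.645 + 0.842 = 2.486.
δ = d·√n ⇒ d = δ/√n = 2.486/√295 = 0.1448.

d ≈ 0.145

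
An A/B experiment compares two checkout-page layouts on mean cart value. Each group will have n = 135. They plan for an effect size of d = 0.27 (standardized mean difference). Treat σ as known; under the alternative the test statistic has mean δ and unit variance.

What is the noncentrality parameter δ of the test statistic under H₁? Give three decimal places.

δ = d·√(n/2) = 0.27 × √(135/2) = 2.2183

δ ≈ 2.218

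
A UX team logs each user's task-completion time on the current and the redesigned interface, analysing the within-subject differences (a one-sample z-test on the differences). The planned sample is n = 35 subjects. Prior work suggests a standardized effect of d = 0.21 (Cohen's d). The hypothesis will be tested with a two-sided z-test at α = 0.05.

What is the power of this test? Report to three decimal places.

Power ≈ 0.237

Noncentrality parameter: δ = d·√n = 0.21 × √35 = 1.2424
Two-sided α = 0.05 → critical value z_{0.025} = 1.960.
Power = Φ(δ − 1.960) + Φ(−δ − 1.960) = Φ(-0.718) + Φ(-3.202) = 0.2365 + 0.0007 = 0.2372.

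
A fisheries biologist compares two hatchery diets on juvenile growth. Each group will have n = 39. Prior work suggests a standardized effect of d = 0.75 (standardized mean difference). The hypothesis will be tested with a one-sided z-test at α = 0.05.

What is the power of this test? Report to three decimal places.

Noncentrality parameter: δ = d·√(n/2) = 0.75 × √(39/2) = 3.3119
Critical value for a one-sided test at α = 0.05: z_α = 1.645.
Power = Φ(δ − 1.645) = Φ(1.667) = 0.9522.

Power ≈ 0.952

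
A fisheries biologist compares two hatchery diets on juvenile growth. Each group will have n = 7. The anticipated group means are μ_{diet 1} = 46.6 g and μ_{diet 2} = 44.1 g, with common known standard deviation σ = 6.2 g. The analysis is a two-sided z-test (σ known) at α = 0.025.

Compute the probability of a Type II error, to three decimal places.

Standardized effect: d = |μ_{diet 1} − μ_{diet 2}| / σ = |46.6 − 44.1| / 6.2 = 0.4032
Noncentrality parameter: δ = d·√(n/2) = 0.4032 × √(7/2) = 0.7544
Critical value for a two-sided test at α = 0.025: z_{α/2} = 2.241.
Power = Φ(δ − 2.241) + Φ(−δ − 2.241) = Φ(-1.487) + Φ(-2.996) = 0.0685 + 0.0014 = 0.0699.
Type II error: β = 1 − power = 1 − 0.0699 = 0.9301.

β ≈ 0.930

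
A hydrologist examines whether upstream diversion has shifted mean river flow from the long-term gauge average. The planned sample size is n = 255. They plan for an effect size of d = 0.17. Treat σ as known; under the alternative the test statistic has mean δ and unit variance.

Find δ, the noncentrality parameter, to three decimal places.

The noncentrality parameter scales effect size by the design's sample-size factor: δ = d·√n = 0.17 × √255 = 2.7147

δ ≈ 2.715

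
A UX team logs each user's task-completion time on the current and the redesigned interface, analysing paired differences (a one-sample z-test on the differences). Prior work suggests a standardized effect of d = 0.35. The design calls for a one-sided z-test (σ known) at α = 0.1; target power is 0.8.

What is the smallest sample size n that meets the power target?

n = 37

Set Φ(δ − 1.282) = 0.8; then δ − 1.282 = Φ⁻¹(0.8) = 0.842, giving δ = 2.123.
δ = d·√n ⇒ n = (δ/d)² = (2.123 / 0.35)² = 36.80.
Round up to the next whole unit.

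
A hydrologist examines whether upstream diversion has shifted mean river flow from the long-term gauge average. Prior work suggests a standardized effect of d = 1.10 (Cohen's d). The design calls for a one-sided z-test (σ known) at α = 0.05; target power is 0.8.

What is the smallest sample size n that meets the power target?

Set Φ(δ − 1.645) = 0.8; then δ − 1.645 = Φ⁻¹(0.8) = 0.842, giving δ = 2.486.
δ = d·√n ⇒ n = (δ/d)² = (2.486 / 1.10)² = 5.11.
Rounding up, n = 6.

n = 6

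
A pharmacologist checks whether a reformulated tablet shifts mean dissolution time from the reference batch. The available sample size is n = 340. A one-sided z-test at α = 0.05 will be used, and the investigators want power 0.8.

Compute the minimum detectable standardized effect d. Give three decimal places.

d ≈ 0.135

Need Φ(δ − 1.645) = 0.8, so δ = 1.645 + 0.842 = 2.486.
δ = d·√n ⇒ d = δ/√n = 2.486/√340 = 0.1348.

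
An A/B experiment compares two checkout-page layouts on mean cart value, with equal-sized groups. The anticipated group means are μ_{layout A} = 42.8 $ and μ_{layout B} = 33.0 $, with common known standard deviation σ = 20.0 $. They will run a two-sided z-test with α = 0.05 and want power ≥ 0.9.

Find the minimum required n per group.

n = 88 per group

Standardized effect: d = |μ_{layout A} − μ_{layout B}| / σ = |42.8 − 33.0| / 20.0 = 0.4900
Set Φ(δ − 1.960) = 0.9; then δ − 1.960 = Φ⁻¹(0.9) = 1.282, giving δ = 3.242.
(The Φ(−δ − z_{α/2}) term is vanishingly small for δ > 0 and is dropped in the standard sample-size formula.)
δ = d·√(n/2) ⇒ n = 2(δ/d)² = 2 × (3.242 / 0.4900)² = 87.53.
Rounding up, n = 88 per group.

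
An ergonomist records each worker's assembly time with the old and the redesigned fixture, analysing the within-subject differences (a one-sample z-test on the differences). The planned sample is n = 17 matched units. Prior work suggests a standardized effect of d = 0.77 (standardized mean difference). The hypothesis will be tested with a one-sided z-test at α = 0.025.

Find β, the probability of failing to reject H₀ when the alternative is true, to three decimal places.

β ≈ 0.112

Noncentrality parameter: δ = d·√n = 0.77 × √17 = 3.1748
One-sided α = 0.025 → critical value z_{0.025} = 1.960.
Power = Φ(δ − 1.960) = Φ(1.215) = 0.8878.
Type II error: β = 1 − power = 1 − 0.8878 = 0.1122.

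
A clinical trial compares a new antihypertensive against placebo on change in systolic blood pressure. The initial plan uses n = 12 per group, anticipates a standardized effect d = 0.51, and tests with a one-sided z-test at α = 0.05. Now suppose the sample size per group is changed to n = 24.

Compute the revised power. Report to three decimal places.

With n = 24 per group: δ = d·√(n/2) = 0.51 × √(24/2) = 1.7667. Critical value z_{0.05} = 1.645.
Revised power = P(Z > 1.645 − δ) = Φ(0.122) = 0.5485.

Power ≈ 0.548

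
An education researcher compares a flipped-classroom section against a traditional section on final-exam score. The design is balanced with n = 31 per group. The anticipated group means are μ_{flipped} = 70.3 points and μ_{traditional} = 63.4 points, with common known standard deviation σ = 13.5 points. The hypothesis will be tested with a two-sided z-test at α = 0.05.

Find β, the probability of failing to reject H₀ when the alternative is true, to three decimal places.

β ≈ 0.479

Standardized effect: d = |μ_{flipped} − μ_{traditional}| / σ = |70.3 − 63.4| / 13.5 = 0.5111
Noncentrality parameter: δ = d·√(n/2) = 0.5111 × √(31/2) = 2.0122
Critical value for a two-sided test at α = 0.05: z_{α/2} = 1.960.
Power = Φ(δ − 1.960) + Φ(−δ − 1.960) = Φ(0.052) + Φ(-3.972) = 0.5208 + 0.0000 = 0.5209.
Type II error: β = 1 − power = 1 − 0.5209 = 0.4791.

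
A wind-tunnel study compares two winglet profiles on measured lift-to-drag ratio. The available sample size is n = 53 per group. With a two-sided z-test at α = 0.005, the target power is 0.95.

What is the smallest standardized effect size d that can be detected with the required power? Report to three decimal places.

Need Φ(δ − 2.807) = 0.95, so δ = 2.807 + 1.645 = 4.452.
(The second rejection-region term Φ(−δ − z_{α/2}) is negligible and dropped.)
δ = d·√(n/2) ⇒ d = δ/√(n/2) = 4.452/√(53/2) = 0.8648.

d ≈ 0.865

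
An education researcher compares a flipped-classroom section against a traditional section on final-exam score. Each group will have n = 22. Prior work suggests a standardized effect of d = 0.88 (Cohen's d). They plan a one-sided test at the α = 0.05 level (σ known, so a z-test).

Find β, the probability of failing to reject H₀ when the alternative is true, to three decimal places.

Noncentrality parameter: δ = d·√(n/2) = 0.88 × √(22/2) = 2.9186
Critical value for a one-sided test at α = 0.05: z_α = 1.645.
Power = Φ(δ − 1.645) = Φ(1.274) = 0.8986.
Type II error: β = 1 − power = 1 − 0.8986 = 0.1014.

β ≈ 0.101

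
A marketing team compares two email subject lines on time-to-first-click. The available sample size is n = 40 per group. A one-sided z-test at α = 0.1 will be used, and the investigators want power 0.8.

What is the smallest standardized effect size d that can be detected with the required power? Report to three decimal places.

Need Φ(δ − 1.282) = 0.8, so δ = 1.282 + 0.842 = 2.123.
δ = d·√(n/2) ⇒ d = δ/√(n/2) = 2.123/√(40/2) = 0.4748.

d ≈ 0.475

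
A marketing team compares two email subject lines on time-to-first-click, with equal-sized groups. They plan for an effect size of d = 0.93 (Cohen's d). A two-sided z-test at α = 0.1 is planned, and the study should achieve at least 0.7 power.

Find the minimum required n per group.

For power 0.7 need Φ(δ − z_{0.05}) = 0.7, so δ = z_{0.05} + z_{0.30} = 1.645 + 0.524 = 2.169.
(Ignoring the negligible lower-tail rejection probability gives the usual closed-form inversion.)
δ = d·√(n/2) ⇒ n = 2(δ/d)² = 2 × (2.169 / 0.93)² = 10.88.
Rounding up, n = 11 per group.

n = 11 per group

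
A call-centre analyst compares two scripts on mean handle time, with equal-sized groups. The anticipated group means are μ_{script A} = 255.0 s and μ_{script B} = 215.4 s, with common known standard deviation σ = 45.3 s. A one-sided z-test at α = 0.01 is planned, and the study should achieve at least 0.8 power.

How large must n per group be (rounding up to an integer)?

Standardized effect: d = |μ_{script A} − μ_{script B}| / σ = |255.0 − 215.4| / 45.3 = 0.8742
Set Φ(δ − 2.326) = 0.8; then δ − 2.326 = Φ⁻¹(0.8) = 0.842, giving δ = 3.168.
δ = d·√(n/2) ⇒ n = 2(δ/d)² = 2 × (3.168 / 0.8742)² = 26.27.
Rounding up, n = 27 per group.

n = 27 per group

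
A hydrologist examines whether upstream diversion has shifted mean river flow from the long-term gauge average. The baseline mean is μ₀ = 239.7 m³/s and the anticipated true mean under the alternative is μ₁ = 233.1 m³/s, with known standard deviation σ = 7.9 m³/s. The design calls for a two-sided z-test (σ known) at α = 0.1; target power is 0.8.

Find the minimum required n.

Standardized effect: d = |μ₁ − μ₀| / σ = |233.1 − 239.7| / 7.9 = 0.8354
For power 0.8 need Φ(δ − z_{0.05}) = 0.8, so δ = z_{0.05} + z_{0.20} = 1.645 + 0.842 = 2.486.
(For δ > 0 the lower-tail rejection region contributes negligibly to power, so the one-term inversion is standard.)
δ = d·√n ⇒ n = (δ/d)² = (2.486 / 0.8354)² = 8.86.
Round up to the next whole unit.

n = 9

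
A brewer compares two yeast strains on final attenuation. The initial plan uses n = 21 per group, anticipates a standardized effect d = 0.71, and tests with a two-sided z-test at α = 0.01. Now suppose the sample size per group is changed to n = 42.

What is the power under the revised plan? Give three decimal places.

With n = 42 per group: δ = d·√(n/2) = 0.71 × √(42/2) = 3.2536. Critical value z_{0.005} = 2.576.
Revised power = Φ(δ − 2.576) + Φ(−δ − 2.576) = Φ(0.678) + Φ(-5.829) = 0.7511 + 0.0000 = 0.7511.

Power ≈ 0.751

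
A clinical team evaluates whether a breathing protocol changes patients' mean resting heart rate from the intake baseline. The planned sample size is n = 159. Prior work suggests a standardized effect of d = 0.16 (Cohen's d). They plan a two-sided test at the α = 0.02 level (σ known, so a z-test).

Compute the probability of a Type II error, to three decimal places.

Noncentrality parameter: δ = d·√n = 0.16 × √159 = 2.0175
Critical value for a two-sided test at α = 0.02: z_{α/2} = 2.326.
Power = Φ(δ − 2.326) + Φ(−δ − 2.326) = Φ(-0.309) + Φ(-4.344) = 0.3787 + 0.0000 = 0.3787.
Type II error: β = 1 − power = 1 − 0.3787 = 0.6213.

β ≈ 0.621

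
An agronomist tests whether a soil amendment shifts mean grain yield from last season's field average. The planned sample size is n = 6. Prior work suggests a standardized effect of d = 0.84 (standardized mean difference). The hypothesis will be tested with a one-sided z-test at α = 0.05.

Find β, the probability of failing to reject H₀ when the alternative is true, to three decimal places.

β ≈ 0.340

Noncentrality parameter: δ = d·√n = 0.84 × √6 = 2.0576
One-sided α = 0.05 → critical value z_{0.05} = 1.645.
Power = P(Z > 1.645 − δ) = Φ(0.413) = 0.6601.
Type II error: β = 1 − power = 1 − 0.6601 = 0.3399.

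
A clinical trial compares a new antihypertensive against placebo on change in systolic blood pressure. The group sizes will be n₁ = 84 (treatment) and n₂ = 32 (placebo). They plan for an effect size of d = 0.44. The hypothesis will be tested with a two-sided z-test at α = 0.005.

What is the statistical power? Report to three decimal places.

Power ≈ 0.245

Noncentrality parameter: δ = d / √(1/n₁ + 1/n₂) = 0.44 / √(1/84 + 1/32) = 2.1181
Critical value for a two-sided test at α = 0.005: z_{α/2} = 2.807.
Power = Φ(δ − 2.807) + Φ(−δ − 2.807) = Φ(-0.689) + Φ(-4.925) = 0.2454 + 0.0000 = 0.2454.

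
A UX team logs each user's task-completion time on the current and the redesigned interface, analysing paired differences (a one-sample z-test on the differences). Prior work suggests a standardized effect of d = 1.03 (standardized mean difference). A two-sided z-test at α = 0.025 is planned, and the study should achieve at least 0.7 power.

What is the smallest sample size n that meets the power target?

n = 8

For power 0.7 need Φ(δ − z_{0.0125}) = 0.7, so δ = z_{0.0125} + z_{0.30} = 2.241 + 0.524 = 2.766.
(For δ > 0 the lower-tail rejection region contributes negligibly to power, so the one-term inversion is standard.)
δ = d·√n ⇒ n = (δ/d)² = (2.766 / 1.03)² = 7.21.
Rounding up, n = 8.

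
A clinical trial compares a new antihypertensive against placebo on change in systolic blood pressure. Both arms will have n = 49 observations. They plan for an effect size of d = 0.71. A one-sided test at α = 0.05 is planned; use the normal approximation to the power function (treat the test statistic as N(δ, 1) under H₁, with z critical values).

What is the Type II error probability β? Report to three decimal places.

β ≈ 0.031

Noncentrality parameter: δ = d·√(n/2) = 0.71 × √(49/2) = 3.5143
Critical value for a one-sided test at α = 0.05: z_α = 1.645.
Power = Φ(δ − 1.645) = Φ(1.869) = 0.9692.
Type II error: β = 1 − power = 1 − 0.9692 = 0.0308.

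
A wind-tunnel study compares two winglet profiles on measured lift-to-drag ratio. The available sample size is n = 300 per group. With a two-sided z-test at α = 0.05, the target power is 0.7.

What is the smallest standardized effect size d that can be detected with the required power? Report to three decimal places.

Need Φ(δ − 1.960) = 0.7, so δ = 1.960 + 0.524 = 2.484.
(Lower-tail contribution to power is negligible for δ > 0.)
δ = d·√(n/2) ⇒ d = δ/√(n/2) = 2.484/√(300/2) = 0.2028.

d ≈ 0.203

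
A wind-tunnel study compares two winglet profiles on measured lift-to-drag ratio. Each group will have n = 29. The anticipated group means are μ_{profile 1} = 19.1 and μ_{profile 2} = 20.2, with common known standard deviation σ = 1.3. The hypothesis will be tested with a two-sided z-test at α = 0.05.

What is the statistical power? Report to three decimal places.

Standardized effect: d = |μ_{profile 1} − μ_{profile 2}| / σ = |19.1 − 20.2| / 1.3 = 0.8462
Noncentrality parameter: δ = d·√(n/2) = 0.8462 × √(29/2) = 3.2221
Critical value for a two-sided test at α = 0.05: z_{α/2} = 1.960.
Power = Φ(δ − 1.960) + Φ(−δ − 1.960) = Φ(1.262) + Φ(-5.182) = 0.8965 + 0.0000 = 0.8965.

Power ≈ 0.897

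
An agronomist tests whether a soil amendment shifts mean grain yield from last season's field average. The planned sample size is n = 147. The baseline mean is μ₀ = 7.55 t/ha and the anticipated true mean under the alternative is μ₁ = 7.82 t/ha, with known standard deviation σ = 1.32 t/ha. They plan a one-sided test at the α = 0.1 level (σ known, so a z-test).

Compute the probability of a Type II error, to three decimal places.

Standardized effect: d = |μ₁ − μ₀| / σ = |7.82 − 7.55| / 1.32 = 0.2045
Noncentrality parameter: δ = d·√n = 0.2045 × √147 = 2.4800
One-sided α = 0.1 → critical value z_{0.1} = 1.282.
Power = Φ(δ − 1.282) = Φ(1.198) = 0.8846.
Type II error: β = 1 − power = 1 − 0.8846 = 0.1154.

β ≈ 0.115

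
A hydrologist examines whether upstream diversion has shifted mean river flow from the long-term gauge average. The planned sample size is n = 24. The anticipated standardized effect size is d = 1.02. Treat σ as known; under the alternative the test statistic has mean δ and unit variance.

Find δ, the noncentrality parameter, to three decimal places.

δ ≈ 4.997

δ = d·√n = 1.02 × √24 = 4.9970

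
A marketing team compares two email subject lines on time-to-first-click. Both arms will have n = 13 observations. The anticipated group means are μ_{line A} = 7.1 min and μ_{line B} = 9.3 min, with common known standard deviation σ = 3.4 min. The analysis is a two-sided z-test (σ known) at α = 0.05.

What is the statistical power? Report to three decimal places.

Standardized effect: d = |μ_{line A} − μ_{line B}| / σ = |7.1 − 9.3| / 3.4 = 0.6471
Noncentrality parameter: δ = d·√(n/2) = 0.6471 × √(13/2) = 1.6497
Critical value for a two-sided test at α = 0.05: z_{α/2} = 1.960.
Power = Φ(δ − 1.960) + Φ(−δ − 1.960) = Φ(-0.310) + Φ(-3.610) = 0.3782 + 0.0002 = 0.3783.

Power ≈ 0.378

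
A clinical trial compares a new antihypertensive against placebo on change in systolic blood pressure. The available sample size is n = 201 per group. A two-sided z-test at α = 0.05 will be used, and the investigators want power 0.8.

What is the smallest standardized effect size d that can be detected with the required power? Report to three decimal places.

Need Φ(δ − 1.960) = 0.8, so δ = 1.960 + 0.842 = 2.802.
(The second rejection-region term Φ(−δ − z_{α/2}) is negligible and dropped.)
δ = d·√(n/2) ⇒ d = δ/√(n/2) = 2.802/√(201/2) = 0.2795.

d ≈ 0.279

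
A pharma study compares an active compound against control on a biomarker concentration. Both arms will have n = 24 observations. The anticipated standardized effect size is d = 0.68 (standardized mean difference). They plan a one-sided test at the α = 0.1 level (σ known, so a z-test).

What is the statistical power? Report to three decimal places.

Noncentrality parameter: δ = d·√(n/2) = 0.68 × √(24/2) = 2.3556
One-sided α = 0.1 → critical value z_{0.1} = 1.282.
Power = P(Z > 1.282 − δ) = Φ(1.074) = 0.8586.

Power ≈ 0.859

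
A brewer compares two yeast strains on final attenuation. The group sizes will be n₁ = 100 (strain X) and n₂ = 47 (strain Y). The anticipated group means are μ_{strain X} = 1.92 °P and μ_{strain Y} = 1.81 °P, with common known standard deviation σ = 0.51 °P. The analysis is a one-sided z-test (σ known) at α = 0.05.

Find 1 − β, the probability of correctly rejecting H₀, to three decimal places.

Power ≈ 0.335

Standardized effect: d = |μ_{strain X} − μ_{strain Y}| / σ = |1.92 − 1.81| / 0.51 = 0.2157
Noncentrality parameter: δ = d / √(1/n₁ + 1/n₂) = 0.2157 / √(1/100 + 1/47) = 1.2196
Critical value for a one-sided test at α = 0.05: z_α = 1.645.
Power = Φ(δ − 1.645) = Φ(-0.425) = 0.3353.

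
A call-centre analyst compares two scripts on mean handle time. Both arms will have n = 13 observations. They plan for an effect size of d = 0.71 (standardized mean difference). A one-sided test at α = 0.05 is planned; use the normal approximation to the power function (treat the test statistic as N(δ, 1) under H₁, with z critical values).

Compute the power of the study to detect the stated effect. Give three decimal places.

Noncentrality parameter: δ = d·√(n/2) = 0.71 × √(13/2) = 1.8102
One-sided α = 0.05 → critical value z_{0.05} = 1.645.
Power = Φ(δ − 1.645) = Φ(0.165) = 0.5656.

Power ≈ 0.566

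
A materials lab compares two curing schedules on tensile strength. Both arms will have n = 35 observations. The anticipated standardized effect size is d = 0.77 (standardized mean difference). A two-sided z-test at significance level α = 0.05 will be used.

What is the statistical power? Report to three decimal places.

Noncentrality parameter: δ = d·√(n/2) = 0.77 × √(35/2) = 3.2211
Critical value for a two-sided test at α = 0.05: z_{α/2} = 1.960.
Power = Φ(δ − 1.960) + Φ(−δ − 1.960) = Φ(1.261) + Φ(-5.181) = 0.8964 + 0.0000 = 0.8964.

Power ≈ 0.896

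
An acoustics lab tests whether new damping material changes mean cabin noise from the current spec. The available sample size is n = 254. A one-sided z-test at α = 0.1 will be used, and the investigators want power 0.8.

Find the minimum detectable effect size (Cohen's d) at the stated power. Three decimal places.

Required noncentrality: δ = z_{0.1} + z_{0.20} = 1.282 + 0.842 = 2.123.
δ = d·√n ⇒ d = δ/√n = 2.123/√254 = 0.1332.

d ≈ 0.133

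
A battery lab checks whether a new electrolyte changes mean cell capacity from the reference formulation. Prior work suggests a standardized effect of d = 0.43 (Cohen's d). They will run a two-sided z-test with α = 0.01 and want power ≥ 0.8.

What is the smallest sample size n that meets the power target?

n = 64

For power 0.8 need Φ(δ − z_{0.005}) = 0.8, so δ = z_{0.005} + z_{0.20} = 2.576 + 0.842 = 3.417.
(The Φ(−δ − z_{α/2}) term is vanishingly small for δ > 0 and is dropped in the standard sample-size formula.)
δ = d·√n ⇒ n = (δ/d)² = (3.417 / 0.43)² = 63.16.
Round up to the next whole unit.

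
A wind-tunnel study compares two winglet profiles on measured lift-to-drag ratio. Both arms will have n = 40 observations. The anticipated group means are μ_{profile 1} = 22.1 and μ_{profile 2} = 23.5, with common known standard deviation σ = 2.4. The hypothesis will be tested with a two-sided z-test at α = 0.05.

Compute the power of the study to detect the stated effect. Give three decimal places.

Standardized effect: d = |μ_{profile 1} − μ_{profile 2}| / σ = |22.1 − 23.5| / 2.4 = 0.5833
Noncentrality parameter: δ = d·√(n/2) = 0.5833 × √(40/2) = 2.6087
Critical value for a two-sided test at α = 0.05: z_{α/2} = 1.960.
Power = Φ(δ − 1.960) + Φ(−δ − 1.960) = Φ(0.649) + Φ(-4.569) = 0.7418 + 0.0000 = 0.7418.

Power ≈ 0.742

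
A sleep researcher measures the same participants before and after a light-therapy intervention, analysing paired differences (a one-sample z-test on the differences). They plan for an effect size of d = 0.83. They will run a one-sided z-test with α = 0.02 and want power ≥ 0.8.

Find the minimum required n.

n = 13

Set Φ(δ − 2.054) = 0.8; then δ − 2.054 = Φ⁻¹(0.8) = 0.842, giving δ = 2.895.
δ = d·√n ⇒ n = (δ/d)² = (2.895 / 0.83)² = 12.17.
Rounding up, n = 13.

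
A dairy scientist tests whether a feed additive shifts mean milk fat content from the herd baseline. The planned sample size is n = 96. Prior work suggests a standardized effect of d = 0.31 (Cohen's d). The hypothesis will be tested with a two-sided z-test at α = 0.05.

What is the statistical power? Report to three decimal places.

Power ≈ 0.859

Noncentrality parameter: δ = d·√n = 0.31 × √96 = 3.0374
Two-sided α = 0.05 → critical value z_{0.025} = 1.960.
Power = Φ(δ − 1.960) + Φ(−δ − 1.960) = Φ(1.077) + Φ(-4.997) = 0.8593 + 0.0000 = 0.8594.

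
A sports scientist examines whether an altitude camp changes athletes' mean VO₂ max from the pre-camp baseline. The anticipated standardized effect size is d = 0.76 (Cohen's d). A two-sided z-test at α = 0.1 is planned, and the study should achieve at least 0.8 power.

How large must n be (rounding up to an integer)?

For power 0.8 need Φ(δ − z_{0.05}) = 0.8, so δ = z_{0.05} + z_{0.20} = 1.645 + 0.842 = 2.486.
(The Φ(−δ − z_{α/2}) term is vanishingly small for δ > 0 and is dropped in the standard sample-size formula.)
δ = d·√n ⇒ n = (δ/d)² = (2.486 / 0.76)² = 10.70.
Rounding up, n = 11.

n = 11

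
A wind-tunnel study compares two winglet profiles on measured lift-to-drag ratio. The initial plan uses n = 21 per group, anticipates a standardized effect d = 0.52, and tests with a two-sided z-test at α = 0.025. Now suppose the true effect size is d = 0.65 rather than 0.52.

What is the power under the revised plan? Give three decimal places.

Power ≈ 0.446

With d = 0.65: δ = d·√(n/2) = 0.65 × √(21/2) = 2.1062. Critical value z_{0.0125} = 2.241.
Revised power = Φ(δ − 2.241) + Φ(−δ − 2.241) = Φ(-0.135) + Φ(-4.348) = 0.4462 + 0.0000 = 0.4462.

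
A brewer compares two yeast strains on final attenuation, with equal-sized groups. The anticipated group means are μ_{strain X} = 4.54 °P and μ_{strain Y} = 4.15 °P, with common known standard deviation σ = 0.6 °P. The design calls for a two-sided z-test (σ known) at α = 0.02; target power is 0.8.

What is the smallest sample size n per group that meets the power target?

Standardized effect: d = |μ_{strain X} − μ_{strain Y}| / σ = |4.54 − 4.15| / 0.6 = 0.6500
For power 0.8 need Φ(δ − z_{0.01}) = 0.8, so δ = z_{0.01} + z_{0.20} = 2.326 + 0.842 = 3.168.
(Ignoring the negligible lower-tail rejection probability gives the usual closed-form inversion.)
δ = d·√(n/2) ⇒ n = 2(δ/d)² = 2 × (3.168 / 0.6500)² = 47.51.
Round up to the next whole unit.

n = 48 per group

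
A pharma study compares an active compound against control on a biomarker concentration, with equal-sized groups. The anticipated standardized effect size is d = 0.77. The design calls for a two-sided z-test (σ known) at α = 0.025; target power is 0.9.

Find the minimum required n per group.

Set Φ(δ − 2.241) = 0.9; then δ − 2.241 = Φ⁻¹(0.9) = 1.282, giving δ = 3.523.
(For δ > 0 the lower-tail rejection region contributes negligibly to power, so the one-term inversion is standard.)
δ = d·√(n/2) ⇒ n = 2(δ/d)² = 2 × (3.523 / 0.77)² = 41.87.
Rounding up, n = 42 per group.

n = 42 per group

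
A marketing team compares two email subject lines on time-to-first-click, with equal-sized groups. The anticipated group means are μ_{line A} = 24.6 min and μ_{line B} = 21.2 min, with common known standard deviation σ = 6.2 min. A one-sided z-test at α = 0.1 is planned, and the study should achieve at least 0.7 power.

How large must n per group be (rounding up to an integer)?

n = 22 per group

Standardized effect: d = |μ_{line A} − μ_{line B}| / σ = |24.6 − 21.2| / 6.2 = 0.5484
For power 0.7 need Φ(δ − z_{0.1}) = 0.7, so δ = z_{0.1} + z_{0.30} = 1.282 + 0.524 = 1.806.
δ = d·√(n/2) ⇒ n = 2(δ/d)² = 2 × (1.806 / 0.5484)² = 21.69.
Round up to the next whole unit.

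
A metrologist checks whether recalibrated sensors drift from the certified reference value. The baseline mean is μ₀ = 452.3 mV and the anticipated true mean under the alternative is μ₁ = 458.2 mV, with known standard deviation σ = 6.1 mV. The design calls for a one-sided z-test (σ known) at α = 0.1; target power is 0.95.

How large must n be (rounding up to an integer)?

Standardized effect: d = |μ₁ − μ₀| / σ = |458.2 − 452.3| / 6.1 = 0.9672
Set Φ(δ − 1.282) = 0.95; then δ − 1.282 = Φ⁻¹(0.95) = 1.645, giving δ = 2.926.
δ = d·√n ⇒ n = (δ/d)² = (2.926 / 0.9672)² = 9.15.
Rounding up, n = 10.

n = 10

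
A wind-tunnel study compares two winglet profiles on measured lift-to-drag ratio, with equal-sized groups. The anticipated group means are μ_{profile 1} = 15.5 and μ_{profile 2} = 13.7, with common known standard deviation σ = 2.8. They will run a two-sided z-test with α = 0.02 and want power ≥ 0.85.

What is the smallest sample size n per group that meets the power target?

n = 55 per group

Standardized effect: d = |μ_{profile 1} − μ_{profile 2}| / σ = |15.5 − 13.7| / 2.8 = 0.6429
For power 0.85 need Φ(δ − z_{0.01}) = 0.85, so δ = z_{0.01} + z_{0.15} = 2.326 + 1.036 = 3.363.
(The Φ(−δ − z_{α/2}) term is vanishingly small for δ > 0 and is dropped in the standard sample-size formula.)
δ = d·√(n/2) ⇒ n = 2(δ/d)² = 2 × (3.363 / 0.6429)² = 54.73.
Rounding up, n = 55 per group.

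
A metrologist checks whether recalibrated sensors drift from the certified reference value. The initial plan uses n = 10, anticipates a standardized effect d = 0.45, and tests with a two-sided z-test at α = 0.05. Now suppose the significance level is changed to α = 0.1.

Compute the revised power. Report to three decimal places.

Power ≈ 0.413

δ = d·√n = 0.45 × √10 = 1.4230 (unchanged). New critical value: z_{0.05} = 1.645.
Revised power = Φ(δ − 1.645) + Φ(−δ − 1.645) = Φ(-0.222) + Φ(-3.068) = 0.4122 + 0.0011 = 0.4133.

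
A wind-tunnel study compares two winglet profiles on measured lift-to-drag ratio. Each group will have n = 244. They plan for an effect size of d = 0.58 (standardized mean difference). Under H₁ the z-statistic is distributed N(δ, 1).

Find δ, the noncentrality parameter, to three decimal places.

δ ≈ 6.406

The noncentrality parameter scales effect size by the design's sample-size factor: δ = d·√(n/2) = 0.58 × √(244/2) = 6.4063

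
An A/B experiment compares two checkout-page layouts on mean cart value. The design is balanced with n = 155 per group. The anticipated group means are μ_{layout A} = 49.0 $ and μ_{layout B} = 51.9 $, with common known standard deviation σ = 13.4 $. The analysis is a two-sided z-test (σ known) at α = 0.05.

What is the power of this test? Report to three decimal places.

Standardized effect: d = |μ_{layout A} − μ_{layout B}| / σ = |49.0 − 51.9| / 13.4 = 0.2164
Noncentrality parameter: δ = d·√(n/2) = 0.2164 × √(155/2) = 1.9052
Two-sided α = 0.05 → critical value z_{0.025} = 1.960.
Power = Φ(δ − 1.960) + Φ(−δ − 1.960) = Φ(-0.055) + Φ(-3.865) = 0.4782 + 0.0001 = 0.4782.

Power ≈ 0.478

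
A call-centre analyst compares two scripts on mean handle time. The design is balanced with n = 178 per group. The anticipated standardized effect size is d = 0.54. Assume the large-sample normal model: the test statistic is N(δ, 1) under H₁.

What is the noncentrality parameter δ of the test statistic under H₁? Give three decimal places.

δ ≈ 5.094

δ = d·√(n/2) = 0.54 × √(178/2) = 5.0943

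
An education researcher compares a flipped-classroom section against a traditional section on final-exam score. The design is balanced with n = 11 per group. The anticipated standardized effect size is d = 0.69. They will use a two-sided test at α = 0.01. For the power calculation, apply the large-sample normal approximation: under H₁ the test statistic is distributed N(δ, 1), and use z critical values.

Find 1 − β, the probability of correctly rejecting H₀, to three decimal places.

Power ≈ 0.169

Noncentrality parameter: δ = d·√(n/2) = 0.69 × √(11/2) = 1.6182
Two-sided α = 0.01 → critical value z_{0.005} = 2.576.
Power = Φ(δ − 2.576) + Φ(−δ − 2.576) = Φ(-0.958) + Φ(-4.194) = 0.1691 + 0.0000 = 0.1691.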